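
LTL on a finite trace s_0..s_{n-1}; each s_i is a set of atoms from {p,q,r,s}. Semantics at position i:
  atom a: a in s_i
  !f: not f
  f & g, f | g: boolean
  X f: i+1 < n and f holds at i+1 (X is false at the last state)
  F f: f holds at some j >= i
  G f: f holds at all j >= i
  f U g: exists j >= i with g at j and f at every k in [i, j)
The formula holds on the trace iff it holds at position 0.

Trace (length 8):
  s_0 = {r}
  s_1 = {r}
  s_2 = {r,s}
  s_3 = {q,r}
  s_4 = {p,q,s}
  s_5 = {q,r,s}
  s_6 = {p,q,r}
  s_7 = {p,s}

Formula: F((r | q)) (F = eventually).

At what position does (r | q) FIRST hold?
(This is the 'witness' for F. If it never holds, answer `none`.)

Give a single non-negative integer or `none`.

s_0={r}: (r | q)=True r=True q=False
s_1={r}: (r | q)=True r=True q=False
s_2={r,s}: (r | q)=True r=True q=False
s_3={q,r}: (r | q)=True r=True q=True
s_4={p,q,s}: (r | q)=True r=False q=True
s_5={q,r,s}: (r | q)=True r=True q=True
s_6={p,q,r}: (r | q)=True r=True q=True
s_7={p,s}: (r | q)=False r=False q=False
F((r | q)) holds; first witness at position 0.

Answer: 0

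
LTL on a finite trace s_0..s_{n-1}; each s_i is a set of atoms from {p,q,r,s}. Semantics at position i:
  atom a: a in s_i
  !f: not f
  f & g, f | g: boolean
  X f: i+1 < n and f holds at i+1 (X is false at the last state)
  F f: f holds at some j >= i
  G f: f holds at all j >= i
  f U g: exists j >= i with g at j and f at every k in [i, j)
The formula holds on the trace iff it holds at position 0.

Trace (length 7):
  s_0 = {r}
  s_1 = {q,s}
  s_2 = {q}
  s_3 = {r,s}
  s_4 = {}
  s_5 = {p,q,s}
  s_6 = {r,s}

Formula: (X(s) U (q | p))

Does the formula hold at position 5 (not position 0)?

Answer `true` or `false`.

Answer: true

Derivation:
s_0={r}: (X(s) U (q | p))=True X(s)=True s=False (q | p)=False q=False p=False
s_1={q,s}: (X(s) U (q | p))=True X(s)=False s=True (q | p)=True q=True p=False
s_2={q}: (X(s) U (q | p))=True X(s)=True s=False (q | p)=True q=True p=False
s_3={r,s}: (X(s) U (q | p))=False X(s)=False s=True (q | p)=False q=False p=False
s_4={}: (X(s) U (q | p))=True X(s)=True s=False (q | p)=False q=False p=False
s_5={p,q,s}: (X(s) U (q | p))=True X(s)=True s=True (q | p)=True q=True p=True
s_6={r,s}: (X(s) U (q | p))=False X(s)=False s=True (q | p)=False q=False p=False
Evaluating at position 5: result = True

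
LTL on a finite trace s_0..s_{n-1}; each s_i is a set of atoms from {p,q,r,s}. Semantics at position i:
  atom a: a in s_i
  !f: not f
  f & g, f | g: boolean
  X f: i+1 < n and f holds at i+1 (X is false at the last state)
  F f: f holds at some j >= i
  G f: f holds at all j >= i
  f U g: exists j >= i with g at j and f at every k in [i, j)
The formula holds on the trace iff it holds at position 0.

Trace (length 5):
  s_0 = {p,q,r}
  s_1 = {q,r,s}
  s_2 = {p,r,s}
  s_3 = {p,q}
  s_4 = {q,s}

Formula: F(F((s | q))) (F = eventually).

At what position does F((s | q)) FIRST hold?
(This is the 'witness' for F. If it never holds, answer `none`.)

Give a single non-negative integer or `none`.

Answer: 0

Derivation:
s_0={p,q,r}: F((s | q))=True (s | q)=True s=False q=True
s_1={q,r,s}: F((s | q))=True (s | q)=True s=True q=True
s_2={p,r,s}: F((s | q))=True (s | q)=True s=True q=False
s_3={p,q}: F((s | q))=True (s | q)=True s=False q=True
s_4={q,s}: F((s | q))=True (s | q)=True s=True q=True
F(F((s | q))) holds; first witness at position 0.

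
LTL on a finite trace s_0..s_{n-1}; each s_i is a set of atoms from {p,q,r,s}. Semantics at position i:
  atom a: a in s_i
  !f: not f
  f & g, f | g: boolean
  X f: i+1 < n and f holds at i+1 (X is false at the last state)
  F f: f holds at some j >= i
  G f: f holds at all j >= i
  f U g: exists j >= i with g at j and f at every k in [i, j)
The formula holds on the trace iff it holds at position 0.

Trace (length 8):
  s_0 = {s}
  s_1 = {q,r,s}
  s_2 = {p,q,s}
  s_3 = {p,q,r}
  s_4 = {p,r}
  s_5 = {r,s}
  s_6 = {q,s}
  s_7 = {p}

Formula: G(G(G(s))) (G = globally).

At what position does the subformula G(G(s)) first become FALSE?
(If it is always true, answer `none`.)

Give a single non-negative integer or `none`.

s_0={s}: G(G(s))=False G(s)=False s=True
s_1={q,r,s}: G(G(s))=False G(s)=False s=True
s_2={p,q,s}: G(G(s))=False G(s)=False s=True
s_3={p,q,r}: G(G(s))=False G(s)=False s=False
s_4={p,r}: G(G(s))=False G(s)=False s=False
s_5={r,s}: G(G(s))=False G(s)=False s=True
s_6={q,s}: G(G(s))=False G(s)=False s=True
s_7={p}: G(G(s))=False G(s)=False s=False
G(G(G(s))) holds globally = False
First violation at position 0.

Answer: 0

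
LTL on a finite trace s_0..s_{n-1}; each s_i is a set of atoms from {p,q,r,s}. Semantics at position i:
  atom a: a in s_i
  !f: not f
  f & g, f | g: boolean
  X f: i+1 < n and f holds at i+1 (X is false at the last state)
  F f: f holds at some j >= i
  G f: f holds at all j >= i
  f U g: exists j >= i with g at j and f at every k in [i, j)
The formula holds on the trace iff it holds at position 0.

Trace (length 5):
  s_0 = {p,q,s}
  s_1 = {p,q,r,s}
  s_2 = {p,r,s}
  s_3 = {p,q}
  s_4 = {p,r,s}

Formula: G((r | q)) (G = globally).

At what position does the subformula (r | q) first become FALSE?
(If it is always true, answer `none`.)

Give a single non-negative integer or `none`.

s_0={p,q,s}: (r | q)=True r=False q=True
s_1={p,q,r,s}: (r | q)=True r=True q=True
s_2={p,r,s}: (r | q)=True r=True q=False
s_3={p,q}: (r | q)=True r=False q=True
s_4={p,r,s}: (r | q)=True r=True q=False
G((r | q)) holds globally = True
No violation — formula holds at every position.

Answer: none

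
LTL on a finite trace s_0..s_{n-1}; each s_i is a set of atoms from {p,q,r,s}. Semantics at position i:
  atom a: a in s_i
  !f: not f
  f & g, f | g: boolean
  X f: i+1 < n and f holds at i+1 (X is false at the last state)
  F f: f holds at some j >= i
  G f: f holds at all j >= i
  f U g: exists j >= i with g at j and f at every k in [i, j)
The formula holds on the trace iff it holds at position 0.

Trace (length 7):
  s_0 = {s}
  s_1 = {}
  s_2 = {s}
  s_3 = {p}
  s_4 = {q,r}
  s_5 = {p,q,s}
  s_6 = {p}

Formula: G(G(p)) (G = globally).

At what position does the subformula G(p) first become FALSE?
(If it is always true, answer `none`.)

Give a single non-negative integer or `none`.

s_0={s}: G(p)=False p=False
s_1={}: G(p)=False p=False
s_2={s}: G(p)=False p=False
s_3={p}: G(p)=False p=True
s_4={q,r}: G(p)=False p=False
s_5={p,q,s}: G(p)=True p=True
s_6={p}: G(p)=True p=True
G(G(p)) holds globally = False
First violation at position 0.

Answer: 0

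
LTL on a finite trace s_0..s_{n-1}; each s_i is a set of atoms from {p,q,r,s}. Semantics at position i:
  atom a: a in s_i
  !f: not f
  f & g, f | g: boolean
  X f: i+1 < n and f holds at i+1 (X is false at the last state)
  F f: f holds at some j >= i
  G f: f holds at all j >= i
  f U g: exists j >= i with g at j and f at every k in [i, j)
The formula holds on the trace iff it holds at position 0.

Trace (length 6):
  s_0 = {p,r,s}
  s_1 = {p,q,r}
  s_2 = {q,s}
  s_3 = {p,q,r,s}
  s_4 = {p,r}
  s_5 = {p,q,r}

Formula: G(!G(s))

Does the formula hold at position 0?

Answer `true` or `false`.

Answer: true

Derivation:
s_0={p,r,s}: G(!G(s))=True !G(s)=True G(s)=False s=True
s_1={p,q,r}: G(!G(s))=True !G(s)=True G(s)=False s=False
s_2={q,s}: G(!G(s))=True !G(s)=True G(s)=False s=True
s_3={p,q,r,s}: G(!G(s))=True !G(s)=True G(s)=False s=True
s_4={p,r}: G(!G(s))=True !G(s)=True G(s)=False s=False
s_5={p,q,r}: G(!G(s))=True !G(s)=True G(s)=False s=False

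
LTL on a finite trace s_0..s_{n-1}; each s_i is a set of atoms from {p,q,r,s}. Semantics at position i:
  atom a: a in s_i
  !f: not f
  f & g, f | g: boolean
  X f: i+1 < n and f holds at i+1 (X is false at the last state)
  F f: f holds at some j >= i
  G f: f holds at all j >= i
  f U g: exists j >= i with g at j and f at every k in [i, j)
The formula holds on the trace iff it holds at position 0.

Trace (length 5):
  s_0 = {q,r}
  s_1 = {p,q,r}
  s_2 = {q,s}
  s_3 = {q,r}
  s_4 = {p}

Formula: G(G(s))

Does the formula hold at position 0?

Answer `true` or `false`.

s_0={q,r}: G(G(s))=False G(s)=False s=False
s_1={p,q,r}: G(G(s))=False G(s)=False s=False
s_2={q,s}: G(G(s))=False G(s)=False s=True
s_3={q,r}: G(G(s))=False G(s)=False s=False
s_4={p}: G(G(s))=False G(s)=False s=False

Answer: false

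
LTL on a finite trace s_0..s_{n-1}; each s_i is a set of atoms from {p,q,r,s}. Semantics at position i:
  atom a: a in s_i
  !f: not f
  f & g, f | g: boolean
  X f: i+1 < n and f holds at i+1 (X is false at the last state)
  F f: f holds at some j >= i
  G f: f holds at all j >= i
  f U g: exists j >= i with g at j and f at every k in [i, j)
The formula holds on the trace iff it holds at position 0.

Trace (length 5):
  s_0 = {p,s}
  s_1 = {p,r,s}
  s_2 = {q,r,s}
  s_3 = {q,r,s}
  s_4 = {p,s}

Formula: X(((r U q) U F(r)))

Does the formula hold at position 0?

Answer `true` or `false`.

Answer: true

Derivation:
s_0={p,s}: X(((r U q) U F(r)))=True ((r U q) U F(r))=True (r U q)=False r=False q=False F(r)=True
s_1={p,r,s}: X(((r U q) U F(r)))=True ((r U q) U F(r))=True (r U q)=True r=True q=False F(r)=True
s_2={q,r,s}: X(((r U q) U F(r)))=True ((r U q) U F(r))=True (r U q)=True r=True q=True F(r)=True
s_3={q,r,s}: X(((r U q) U F(r)))=False ((r U q) U F(r))=True (r U q)=True r=True q=True F(r)=True
s_4={p,s}: X(((r U q) U F(r)))=False ((r U q) U F(r))=False (r U q)=False r=False q=False F(r)=False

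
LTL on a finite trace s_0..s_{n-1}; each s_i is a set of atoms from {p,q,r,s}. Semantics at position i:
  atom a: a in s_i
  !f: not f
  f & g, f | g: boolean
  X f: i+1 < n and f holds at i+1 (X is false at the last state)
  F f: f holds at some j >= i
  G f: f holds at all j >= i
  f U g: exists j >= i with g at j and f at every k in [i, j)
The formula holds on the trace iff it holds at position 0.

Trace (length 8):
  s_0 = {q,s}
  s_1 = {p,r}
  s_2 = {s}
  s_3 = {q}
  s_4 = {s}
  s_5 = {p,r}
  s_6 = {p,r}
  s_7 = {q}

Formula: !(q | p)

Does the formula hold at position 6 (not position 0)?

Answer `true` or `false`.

Answer: false

Derivation:
s_0={q,s}: !(q | p)=False (q | p)=True q=True p=False
s_1={p,r}: !(q | p)=False (q | p)=True q=False p=True
s_2={s}: !(q | p)=True (q | p)=False q=False p=False
s_3={q}: !(q | p)=False (q | p)=True q=True p=False
s_4={s}: !(q | p)=True (q | p)=False q=False p=False
s_5={p,r}: !(q | p)=False (q | p)=True q=False p=True
s_6={p,r}: !(q | p)=False (q | p)=True q=False p=True
s_7={q}: !(q | p)=False (q | p)=True q=True p=False
Evaluating at position 6: result = False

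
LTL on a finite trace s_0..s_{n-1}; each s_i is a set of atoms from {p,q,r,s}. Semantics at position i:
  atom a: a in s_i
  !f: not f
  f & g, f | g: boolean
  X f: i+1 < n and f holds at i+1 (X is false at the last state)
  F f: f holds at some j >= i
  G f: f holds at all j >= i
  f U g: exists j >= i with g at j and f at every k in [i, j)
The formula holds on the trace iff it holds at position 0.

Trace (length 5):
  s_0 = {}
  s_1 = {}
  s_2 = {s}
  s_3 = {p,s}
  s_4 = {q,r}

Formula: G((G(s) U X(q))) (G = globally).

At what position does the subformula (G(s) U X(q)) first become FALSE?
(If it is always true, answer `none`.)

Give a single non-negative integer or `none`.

s_0={}: (G(s) U X(q))=False G(s)=False s=False X(q)=False q=False
s_1={}: (G(s) U X(q))=False G(s)=False s=False X(q)=False q=False
s_2={s}: (G(s) U X(q))=False G(s)=False s=True X(q)=False q=False
s_3={p,s}: (G(s) U X(q))=True G(s)=False s=True X(q)=True q=False
s_4={q,r}: (G(s) U X(q))=False G(s)=False s=False X(q)=False q=True
G((G(s) U X(q))) holds globally = False
First violation at position 0.

Answer: 0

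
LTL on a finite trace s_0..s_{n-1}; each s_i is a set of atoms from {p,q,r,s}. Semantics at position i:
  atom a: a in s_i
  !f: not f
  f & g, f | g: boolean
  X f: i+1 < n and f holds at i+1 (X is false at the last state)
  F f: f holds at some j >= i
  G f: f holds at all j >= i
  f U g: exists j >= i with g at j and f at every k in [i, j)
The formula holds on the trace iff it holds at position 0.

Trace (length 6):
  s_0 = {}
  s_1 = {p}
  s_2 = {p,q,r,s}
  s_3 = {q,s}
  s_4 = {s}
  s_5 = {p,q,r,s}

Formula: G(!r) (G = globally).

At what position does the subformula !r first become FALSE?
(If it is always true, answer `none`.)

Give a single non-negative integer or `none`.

Answer: 2

Derivation:
s_0={}: !r=True r=False
s_1={p}: !r=True r=False
s_2={p,q,r,s}: !r=False r=True
s_3={q,s}: !r=True r=False
s_4={s}: !r=True r=False
s_5={p,q,r,s}: !r=False r=True
G(!r) holds globally = False
First violation at position 2.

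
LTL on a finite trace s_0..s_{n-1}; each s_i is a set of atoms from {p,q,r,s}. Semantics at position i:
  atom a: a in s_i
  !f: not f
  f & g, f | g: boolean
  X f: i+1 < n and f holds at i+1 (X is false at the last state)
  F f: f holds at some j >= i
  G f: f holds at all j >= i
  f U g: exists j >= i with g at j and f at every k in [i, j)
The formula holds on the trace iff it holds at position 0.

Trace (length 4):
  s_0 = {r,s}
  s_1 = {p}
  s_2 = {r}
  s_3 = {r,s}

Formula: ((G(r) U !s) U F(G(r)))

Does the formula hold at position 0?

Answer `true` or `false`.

Answer: true

Derivation:
s_0={r,s}: ((G(r) U !s) U F(G(r)))=True (G(r) U !s)=False G(r)=False r=True !s=False s=True F(G(r))=True
s_1={p}: ((G(r) U !s) U F(G(r)))=True (G(r) U !s)=True G(r)=False r=False !s=True s=False F(G(r))=True
s_2={r}: ((G(r) U !s) U F(G(r)))=True (G(r) U !s)=True G(r)=True r=True !s=True s=False F(G(r))=True
s_3={r,s}: ((G(r) U !s) U F(G(r)))=True (G(r) U !s)=False G(r)=True r=True !s=False s=True F(G(r))=True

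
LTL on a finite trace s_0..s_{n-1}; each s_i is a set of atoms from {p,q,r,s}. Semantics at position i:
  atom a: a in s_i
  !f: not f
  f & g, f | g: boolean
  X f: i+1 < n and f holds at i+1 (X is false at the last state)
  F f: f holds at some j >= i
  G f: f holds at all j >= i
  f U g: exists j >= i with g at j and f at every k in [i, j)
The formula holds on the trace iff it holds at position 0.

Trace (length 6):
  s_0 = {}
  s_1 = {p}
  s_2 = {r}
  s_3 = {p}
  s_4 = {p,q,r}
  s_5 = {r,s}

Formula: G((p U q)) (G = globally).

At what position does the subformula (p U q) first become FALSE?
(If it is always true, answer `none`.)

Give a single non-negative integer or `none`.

s_0={}: (p U q)=False p=False q=False
s_1={p}: (p U q)=False p=True q=False
s_2={r}: (p U q)=False p=False q=False
s_3={p}: (p U q)=True p=True q=False
s_4={p,q,r}: (p U q)=True p=True q=True
s_5={r,s}: (p U q)=False p=False q=False
G((p U q)) holds globally = False
First violation at position 0.

Answer: 0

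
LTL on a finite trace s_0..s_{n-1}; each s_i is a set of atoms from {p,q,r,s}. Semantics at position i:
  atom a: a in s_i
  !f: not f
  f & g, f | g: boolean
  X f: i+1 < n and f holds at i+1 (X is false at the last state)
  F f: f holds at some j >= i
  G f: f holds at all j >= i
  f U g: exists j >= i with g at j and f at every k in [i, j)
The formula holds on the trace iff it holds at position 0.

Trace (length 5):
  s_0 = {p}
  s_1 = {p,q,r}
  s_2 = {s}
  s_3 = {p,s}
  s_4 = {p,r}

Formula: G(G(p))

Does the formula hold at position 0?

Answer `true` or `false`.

s_0={p}: G(G(p))=False G(p)=False p=True
s_1={p,q,r}: G(G(p))=False G(p)=False p=True
s_2={s}: G(G(p))=False G(p)=False p=False
s_3={p,s}: G(G(p))=True G(p)=True p=True
s_4={p,r}: G(G(p))=True G(p)=True p=True

Answer: false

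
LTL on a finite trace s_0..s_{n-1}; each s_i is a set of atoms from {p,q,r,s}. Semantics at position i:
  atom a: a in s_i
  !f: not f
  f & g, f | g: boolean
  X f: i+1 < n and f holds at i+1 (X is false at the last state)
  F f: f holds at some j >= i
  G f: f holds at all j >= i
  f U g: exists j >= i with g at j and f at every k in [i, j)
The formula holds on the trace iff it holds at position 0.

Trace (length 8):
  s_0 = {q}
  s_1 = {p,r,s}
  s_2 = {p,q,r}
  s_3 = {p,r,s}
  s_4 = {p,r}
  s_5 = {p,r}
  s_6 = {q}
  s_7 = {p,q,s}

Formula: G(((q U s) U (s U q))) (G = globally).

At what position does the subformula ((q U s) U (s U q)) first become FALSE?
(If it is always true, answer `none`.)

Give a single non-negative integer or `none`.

s_0={q}: ((q U s) U (s U q))=True (q U s)=True q=True s=False (s U q)=True
s_1={p,r,s}: ((q U s) U (s U q))=True (q U s)=True q=False s=True (s U q)=True
s_2={p,q,r}: ((q U s) U (s U q))=True (q U s)=True q=True s=False (s U q)=True
s_3={p,r,s}: ((q U s) U (s U q))=False (q U s)=True q=False s=True (s U q)=False
s_4={p,r}: ((q U s) U (s U q))=False (q U s)=False q=False s=False (s U q)=False
s_5={p,r}: ((q U s) U (s U q))=False (q U s)=False q=False s=False (s U q)=False
s_6={q}: ((q U s) U (s U q))=True (q U s)=True q=True s=False (s U q)=True
s_7={p,q,s}: ((q U s) U (s U q))=True (q U s)=True q=True s=True (s U q)=True
G(((q U s) U (s U q))) holds globally = False
First violation at position 3.

Answer: 3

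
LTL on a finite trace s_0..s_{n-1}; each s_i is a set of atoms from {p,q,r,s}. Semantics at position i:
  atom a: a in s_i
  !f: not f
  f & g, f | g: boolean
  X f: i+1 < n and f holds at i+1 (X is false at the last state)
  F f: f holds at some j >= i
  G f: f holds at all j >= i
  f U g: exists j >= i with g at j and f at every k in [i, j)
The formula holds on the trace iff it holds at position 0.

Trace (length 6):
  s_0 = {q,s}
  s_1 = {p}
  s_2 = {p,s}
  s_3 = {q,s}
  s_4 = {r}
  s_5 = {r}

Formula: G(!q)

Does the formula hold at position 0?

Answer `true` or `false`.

Answer: false

Derivation:
s_0={q,s}: G(!q)=False !q=False q=True
s_1={p}: G(!q)=False !q=True q=False
s_2={p,s}: G(!q)=False !q=True q=False
s_3={q,s}: G(!q)=False !q=False q=True
s_4={r}: G(!q)=True !q=True q=False
s_5={r}: G(!q)=True !q=True q=False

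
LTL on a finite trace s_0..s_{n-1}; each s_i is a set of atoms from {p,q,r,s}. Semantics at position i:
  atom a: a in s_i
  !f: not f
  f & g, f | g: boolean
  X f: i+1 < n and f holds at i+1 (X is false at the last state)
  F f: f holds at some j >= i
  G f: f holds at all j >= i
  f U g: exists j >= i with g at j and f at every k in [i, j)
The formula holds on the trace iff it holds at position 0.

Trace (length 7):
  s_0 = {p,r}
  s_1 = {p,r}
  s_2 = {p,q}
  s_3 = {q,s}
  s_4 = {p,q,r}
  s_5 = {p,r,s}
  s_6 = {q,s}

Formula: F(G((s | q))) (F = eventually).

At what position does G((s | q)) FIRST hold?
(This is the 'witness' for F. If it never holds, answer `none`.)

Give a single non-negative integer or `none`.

Answer: 2

Derivation:
s_0={p,r}: G((s | q))=False (s | q)=False s=False q=False
s_1={p,r}: G((s | q))=False (s | q)=False s=False q=False
s_2={p,q}: G((s | q))=True (s | q)=True s=False q=True
s_3={q,s}: G((s | q))=True (s | q)=True s=True q=True
s_4={p,q,r}: G((s | q))=True (s | q)=True s=False q=True
s_5={p,r,s}: G((s | q))=True (s | q)=True s=True q=False
s_6={q,s}: G((s | q))=True (s | q)=True s=True q=True
F(G((s | q))) holds; first witness at position 2.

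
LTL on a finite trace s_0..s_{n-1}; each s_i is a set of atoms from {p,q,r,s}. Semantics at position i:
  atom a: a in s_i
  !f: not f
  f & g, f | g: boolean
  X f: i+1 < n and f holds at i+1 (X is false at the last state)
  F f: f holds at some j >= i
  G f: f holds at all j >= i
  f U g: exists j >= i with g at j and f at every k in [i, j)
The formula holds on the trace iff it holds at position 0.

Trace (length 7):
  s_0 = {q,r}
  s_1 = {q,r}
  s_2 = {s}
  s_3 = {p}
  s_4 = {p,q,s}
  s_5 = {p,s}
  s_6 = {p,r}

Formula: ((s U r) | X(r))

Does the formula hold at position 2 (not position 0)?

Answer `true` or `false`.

s_0={q,r}: ((s U r) | X(r))=True (s U r)=True s=False r=True X(r)=True
s_1={q,r}: ((s U r) | X(r))=True (s U r)=True s=False r=True X(r)=False
s_2={s}: ((s U r) | X(r))=False (s U r)=False s=True r=False X(r)=False
s_3={p}: ((s U r) | X(r))=False (s U r)=False s=False r=False X(r)=False
s_4={p,q,s}: ((s U r) | X(r))=True (s U r)=True s=True r=False X(r)=False
s_5={p,s}: ((s U r) | X(r))=True (s U r)=True s=True r=False X(r)=True
s_6={p,r}: ((s U r) | X(r))=True (s U r)=True s=False r=True X(r)=False
Evaluating at position 2: result = False

Answer: false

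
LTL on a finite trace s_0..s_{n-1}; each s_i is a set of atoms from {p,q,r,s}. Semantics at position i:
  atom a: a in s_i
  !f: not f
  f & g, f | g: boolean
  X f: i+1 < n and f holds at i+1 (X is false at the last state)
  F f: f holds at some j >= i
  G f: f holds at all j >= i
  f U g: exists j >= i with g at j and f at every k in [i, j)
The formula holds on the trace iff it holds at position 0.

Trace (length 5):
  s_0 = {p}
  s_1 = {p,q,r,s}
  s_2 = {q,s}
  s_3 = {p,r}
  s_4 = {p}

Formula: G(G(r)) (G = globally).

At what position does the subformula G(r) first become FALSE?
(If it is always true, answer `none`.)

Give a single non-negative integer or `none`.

Answer: 0

Derivation:
s_0={p}: G(r)=False r=False
s_1={p,q,r,s}: G(r)=False r=True
s_2={q,s}: G(r)=False r=False
s_3={p,r}: G(r)=False r=True
s_4={p}: G(r)=False r=False
G(G(r)) holds globally = False
First violation at position 0.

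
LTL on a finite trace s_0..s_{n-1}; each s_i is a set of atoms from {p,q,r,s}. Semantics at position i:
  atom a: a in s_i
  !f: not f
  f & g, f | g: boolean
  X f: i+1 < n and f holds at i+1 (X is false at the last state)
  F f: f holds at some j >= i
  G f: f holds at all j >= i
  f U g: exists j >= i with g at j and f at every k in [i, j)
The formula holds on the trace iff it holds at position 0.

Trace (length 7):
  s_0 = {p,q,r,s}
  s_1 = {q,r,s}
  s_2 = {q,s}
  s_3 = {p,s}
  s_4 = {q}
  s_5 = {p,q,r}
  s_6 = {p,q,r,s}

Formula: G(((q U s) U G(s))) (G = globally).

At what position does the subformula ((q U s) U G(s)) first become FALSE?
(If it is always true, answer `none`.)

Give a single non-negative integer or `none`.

s_0={p,q,r,s}: ((q U s) U G(s))=True (q U s)=True q=True s=True G(s)=False
s_1={q,r,s}: ((q U s) U G(s))=True (q U s)=True q=True s=True G(s)=False
s_2={q,s}: ((q U s) U G(s))=True (q U s)=True q=True s=True G(s)=False
s_3={p,s}: ((q U s) U G(s))=True (q U s)=True q=False s=True G(s)=False
s_4={q}: ((q U s) U G(s))=True (q U s)=True q=True s=False G(s)=False
s_5={p,q,r}: ((q U s) U G(s))=True (q U s)=True q=True s=False G(s)=False
s_6={p,q,r,s}: ((q U s) U G(s))=True (q U s)=True q=True s=True G(s)=True
G(((q U s) U G(s))) holds globally = True
No violation — formula holds at every position.

Answer: none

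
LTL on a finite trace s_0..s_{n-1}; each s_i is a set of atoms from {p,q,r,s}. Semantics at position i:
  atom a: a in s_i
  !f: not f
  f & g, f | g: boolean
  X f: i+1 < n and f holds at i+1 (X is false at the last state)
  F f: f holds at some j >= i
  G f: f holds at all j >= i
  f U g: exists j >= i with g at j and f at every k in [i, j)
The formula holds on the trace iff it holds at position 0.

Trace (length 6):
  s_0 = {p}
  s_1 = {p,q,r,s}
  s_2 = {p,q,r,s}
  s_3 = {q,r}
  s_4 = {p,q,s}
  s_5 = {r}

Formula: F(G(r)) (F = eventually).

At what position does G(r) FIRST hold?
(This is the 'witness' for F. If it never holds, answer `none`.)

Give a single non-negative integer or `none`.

Answer: 5

Derivation:
s_0={p}: G(r)=False r=False
s_1={p,q,r,s}: G(r)=False r=True
s_2={p,q,r,s}: G(r)=False r=True
s_3={q,r}: G(r)=False r=True
s_4={p,q,s}: G(r)=False r=False
s_5={r}: G(r)=True r=True
F(G(r)) holds; first witness at position 5.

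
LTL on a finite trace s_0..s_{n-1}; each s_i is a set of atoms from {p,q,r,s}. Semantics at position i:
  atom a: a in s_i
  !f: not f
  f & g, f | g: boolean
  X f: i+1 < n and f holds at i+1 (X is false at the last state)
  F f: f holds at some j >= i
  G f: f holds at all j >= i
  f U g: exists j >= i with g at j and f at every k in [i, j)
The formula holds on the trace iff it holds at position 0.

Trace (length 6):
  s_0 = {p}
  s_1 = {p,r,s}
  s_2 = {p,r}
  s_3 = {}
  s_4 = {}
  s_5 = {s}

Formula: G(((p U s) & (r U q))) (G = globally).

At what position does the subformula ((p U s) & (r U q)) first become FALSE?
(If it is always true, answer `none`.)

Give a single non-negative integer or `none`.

Answer: 0

Derivation:
s_0={p}: ((p U s) & (r U q))=False (p U s)=True p=True s=False (r U q)=False r=False q=False
s_1={p,r,s}: ((p U s) & (r U q))=False (p U s)=True p=True s=True (r U q)=False r=True q=False
s_2={p,r}: ((p U s) & (r U q))=False (p U s)=False p=True s=False (r U q)=False r=True q=False
s_3={}: ((p U s) & (r U q))=False (p U s)=False p=False s=False (r U q)=False r=False q=False
s_4={}: ((p U s) & (r U q))=False (p U s)=False p=False s=False (r U q)=False r=False q=False
s_5={s}: ((p U s) & (r U q))=False (p U s)=True p=False s=True (r U q)=False r=False q=False
G(((p U s) & (r U q))) holds globally = False
First violation at position 0.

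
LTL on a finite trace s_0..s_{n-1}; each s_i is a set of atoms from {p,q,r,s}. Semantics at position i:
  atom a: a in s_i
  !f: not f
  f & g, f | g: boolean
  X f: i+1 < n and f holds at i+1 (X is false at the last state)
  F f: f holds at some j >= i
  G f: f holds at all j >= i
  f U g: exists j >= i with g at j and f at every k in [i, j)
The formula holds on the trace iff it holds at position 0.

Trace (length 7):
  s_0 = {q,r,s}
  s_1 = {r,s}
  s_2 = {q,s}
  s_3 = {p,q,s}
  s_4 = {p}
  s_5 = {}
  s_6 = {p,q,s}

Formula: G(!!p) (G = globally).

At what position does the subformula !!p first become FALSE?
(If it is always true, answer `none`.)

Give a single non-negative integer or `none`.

Answer: 0

Derivation:
s_0={q,r,s}: !!p=False !p=True p=False
s_1={r,s}: !!p=False !p=True p=False
s_2={q,s}: !!p=False !p=True p=False
s_3={p,q,s}: !!p=True !p=False p=True
s_4={p}: !!p=True !p=False p=True
s_5={}: !!p=False !p=True p=False
s_6={p,q,s}: !!p=True !p=False p=True
G(!!p) holds globally = False
First violation at position 0.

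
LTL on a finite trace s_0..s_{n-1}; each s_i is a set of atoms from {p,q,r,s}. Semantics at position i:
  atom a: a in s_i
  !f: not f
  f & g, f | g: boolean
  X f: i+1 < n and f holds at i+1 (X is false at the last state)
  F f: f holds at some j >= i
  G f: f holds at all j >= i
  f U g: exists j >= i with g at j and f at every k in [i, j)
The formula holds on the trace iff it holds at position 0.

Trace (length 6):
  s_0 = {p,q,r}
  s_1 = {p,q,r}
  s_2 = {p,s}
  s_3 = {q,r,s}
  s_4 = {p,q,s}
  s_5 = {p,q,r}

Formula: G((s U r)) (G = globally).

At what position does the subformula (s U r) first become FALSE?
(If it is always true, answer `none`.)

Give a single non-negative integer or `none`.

Answer: none

Derivation:
s_0={p,q,r}: (s U r)=True s=False r=True
s_1={p,q,r}: (s U r)=True s=False r=True
s_2={p,s}: (s U r)=True s=True r=False
s_3={q,r,s}: (s U r)=True s=True r=True
s_4={p,q,s}: (s U r)=True s=True r=False
s_5={p,q,r}: (s U r)=True s=False r=True
G((s U r)) holds globally = True
No violation — formula holds at every position.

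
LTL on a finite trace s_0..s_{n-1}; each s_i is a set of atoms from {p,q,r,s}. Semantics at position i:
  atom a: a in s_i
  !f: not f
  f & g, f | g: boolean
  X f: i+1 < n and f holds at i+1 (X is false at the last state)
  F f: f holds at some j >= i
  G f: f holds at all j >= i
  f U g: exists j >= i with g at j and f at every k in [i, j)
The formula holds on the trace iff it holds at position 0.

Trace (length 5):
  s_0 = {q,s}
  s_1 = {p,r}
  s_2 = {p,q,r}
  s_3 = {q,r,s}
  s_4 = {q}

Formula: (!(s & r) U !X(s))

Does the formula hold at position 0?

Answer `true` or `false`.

Answer: true

Derivation:
s_0={q,s}: (!(s & r) U !X(s))=True !(s & r)=True (s & r)=False s=True r=False !X(s)=True X(s)=False
s_1={p,r}: (!(s & r) U !X(s))=True !(s & r)=True (s & r)=False s=False r=True !X(s)=True X(s)=False
s_2={p,q,r}: (!(s & r) U !X(s))=True !(s & r)=True (s & r)=False s=False r=True !X(s)=False X(s)=True
s_3={q,r,s}: (!(s & r) U !X(s))=True !(s & r)=False (s & r)=True s=True r=True !X(s)=True X(s)=False
s_4={q}: (!(s & r) U !X(s))=True !(s & r)=True (s & r)=False s=False r=False !X(s)=True X(s)=False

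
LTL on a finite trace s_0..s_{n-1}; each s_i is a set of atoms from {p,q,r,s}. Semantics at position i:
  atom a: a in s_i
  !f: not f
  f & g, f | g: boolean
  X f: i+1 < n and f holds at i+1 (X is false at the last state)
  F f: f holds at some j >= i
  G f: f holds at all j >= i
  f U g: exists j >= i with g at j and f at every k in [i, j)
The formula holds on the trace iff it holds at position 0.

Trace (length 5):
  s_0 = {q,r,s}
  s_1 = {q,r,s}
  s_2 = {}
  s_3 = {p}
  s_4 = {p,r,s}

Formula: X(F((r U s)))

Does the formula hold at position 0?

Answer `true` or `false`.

s_0={q,r,s}: X(F((r U s)))=True F((r U s))=True (r U s)=True r=True s=True
s_1={q,r,s}: X(F((r U s)))=True F((r U s))=True (r U s)=True r=True s=True
s_2={}: X(F((r U s)))=True F((r U s))=True (r U s)=False r=False s=False
s_3={p}: X(F((r U s)))=True F((r U s))=True (r U s)=False r=False s=False
s_4={p,r,s}: X(F((r U s)))=False F((r U s))=True (r U s)=True r=True s=True

Answer: true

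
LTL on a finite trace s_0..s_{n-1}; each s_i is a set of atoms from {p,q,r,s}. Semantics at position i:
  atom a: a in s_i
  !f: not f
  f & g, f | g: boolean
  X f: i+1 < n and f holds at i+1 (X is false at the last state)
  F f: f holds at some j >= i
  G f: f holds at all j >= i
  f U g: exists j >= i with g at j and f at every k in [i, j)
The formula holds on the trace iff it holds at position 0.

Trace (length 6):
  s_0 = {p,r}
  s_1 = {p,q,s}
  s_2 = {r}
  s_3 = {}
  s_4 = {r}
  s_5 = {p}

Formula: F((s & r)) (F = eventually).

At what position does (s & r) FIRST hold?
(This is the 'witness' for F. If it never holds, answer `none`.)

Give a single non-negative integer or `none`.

Answer: none

Derivation:
s_0={p,r}: (s & r)=False s=False r=True
s_1={p,q,s}: (s & r)=False s=True r=False
s_2={r}: (s & r)=False s=False r=True
s_3={}: (s & r)=False s=False r=False
s_4={r}: (s & r)=False s=False r=True
s_5={p}: (s & r)=False s=False r=False
F((s & r)) does not hold (no witness exists).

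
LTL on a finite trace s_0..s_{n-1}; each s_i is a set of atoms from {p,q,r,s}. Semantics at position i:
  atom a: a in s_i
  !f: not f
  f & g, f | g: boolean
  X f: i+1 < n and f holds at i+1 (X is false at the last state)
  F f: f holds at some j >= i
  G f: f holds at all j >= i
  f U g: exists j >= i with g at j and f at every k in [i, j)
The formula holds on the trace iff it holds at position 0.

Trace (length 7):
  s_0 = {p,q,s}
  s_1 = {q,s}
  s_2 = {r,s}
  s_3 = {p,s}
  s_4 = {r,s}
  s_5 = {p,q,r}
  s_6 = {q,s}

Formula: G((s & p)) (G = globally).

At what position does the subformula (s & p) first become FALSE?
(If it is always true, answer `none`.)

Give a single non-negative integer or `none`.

s_0={p,q,s}: (s & p)=True s=True p=True
s_1={q,s}: (s & p)=False s=True p=False
s_2={r,s}: (s & p)=False s=True p=False
s_3={p,s}: (s & p)=True s=True p=True
s_4={r,s}: (s & p)=False s=True p=False
s_5={p,q,r}: (s & p)=False s=False p=True
s_6={q,s}: (s & p)=False s=True p=False
G((s & p)) holds globally = False
First violation at position 1.

Answer: 1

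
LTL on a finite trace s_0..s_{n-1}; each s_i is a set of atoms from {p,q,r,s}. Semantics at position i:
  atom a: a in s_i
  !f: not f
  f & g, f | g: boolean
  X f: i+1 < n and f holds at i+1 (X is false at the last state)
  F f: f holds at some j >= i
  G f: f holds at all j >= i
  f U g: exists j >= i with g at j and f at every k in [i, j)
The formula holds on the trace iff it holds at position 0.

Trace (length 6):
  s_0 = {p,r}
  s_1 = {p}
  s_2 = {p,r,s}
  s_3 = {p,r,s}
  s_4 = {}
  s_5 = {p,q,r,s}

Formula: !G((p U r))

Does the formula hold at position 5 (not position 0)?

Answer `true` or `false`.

s_0={p,r}: !G((p U r))=True G((p U r))=False (p U r)=True p=True r=True
s_1={p}: !G((p U r))=True G((p U r))=False (p U r)=True p=True r=False
s_2={p,r,s}: !G((p U r))=True G((p U r))=False (p U r)=True p=True r=True
s_3={p,r,s}: !G((p U r))=True G((p U r))=False (p U r)=True p=True r=True
s_4={}: !G((p U r))=True G((p U r))=False (p U r)=False p=False r=False
s_5={p,q,r,s}: !G((p U r))=False G((p U r))=True (p U r)=True p=True r=True
Evaluating at position 5: result = False

Answer: false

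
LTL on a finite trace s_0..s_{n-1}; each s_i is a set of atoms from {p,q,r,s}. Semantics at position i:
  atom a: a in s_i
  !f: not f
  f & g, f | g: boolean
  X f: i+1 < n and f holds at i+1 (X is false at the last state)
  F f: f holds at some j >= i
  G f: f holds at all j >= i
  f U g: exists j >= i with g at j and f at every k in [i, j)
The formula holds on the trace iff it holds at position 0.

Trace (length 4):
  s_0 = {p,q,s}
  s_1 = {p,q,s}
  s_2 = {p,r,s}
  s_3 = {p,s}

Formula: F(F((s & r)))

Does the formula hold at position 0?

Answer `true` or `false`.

s_0={p,q,s}: F(F((s & r)))=True F((s & r))=True (s & r)=False s=True r=False
s_1={p,q,s}: F(F((s & r)))=True F((s & r))=True (s & r)=False s=True r=False
s_2={p,r,s}: F(F((s & r)))=True F((s & r))=True (s & r)=True s=True r=True
s_3={p,s}: F(F((s & r)))=False F((s & r))=False (s & r)=False s=True r=False

Answer: true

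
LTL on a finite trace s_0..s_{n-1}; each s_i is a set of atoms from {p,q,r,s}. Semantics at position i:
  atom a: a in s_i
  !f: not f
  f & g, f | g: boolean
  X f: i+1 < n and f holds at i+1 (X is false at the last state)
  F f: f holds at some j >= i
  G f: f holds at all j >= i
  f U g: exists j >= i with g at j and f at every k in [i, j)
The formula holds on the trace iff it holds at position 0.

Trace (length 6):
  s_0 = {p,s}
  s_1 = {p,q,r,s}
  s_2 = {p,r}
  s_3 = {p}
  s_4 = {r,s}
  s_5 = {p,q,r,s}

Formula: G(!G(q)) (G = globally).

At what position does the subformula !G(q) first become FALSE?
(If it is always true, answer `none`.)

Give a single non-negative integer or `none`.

s_0={p,s}: !G(q)=True G(q)=False q=False
s_1={p,q,r,s}: !G(q)=True G(q)=False q=True
s_2={p,r}: !G(q)=True G(q)=False q=False
s_3={p}: !G(q)=True G(q)=False q=False
s_4={r,s}: !G(q)=True G(q)=False q=False
s_5={p,q,r,s}: !G(q)=False G(q)=True q=True
G(!G(q)) holds globally = False
First violation at position 5.

Answer: 5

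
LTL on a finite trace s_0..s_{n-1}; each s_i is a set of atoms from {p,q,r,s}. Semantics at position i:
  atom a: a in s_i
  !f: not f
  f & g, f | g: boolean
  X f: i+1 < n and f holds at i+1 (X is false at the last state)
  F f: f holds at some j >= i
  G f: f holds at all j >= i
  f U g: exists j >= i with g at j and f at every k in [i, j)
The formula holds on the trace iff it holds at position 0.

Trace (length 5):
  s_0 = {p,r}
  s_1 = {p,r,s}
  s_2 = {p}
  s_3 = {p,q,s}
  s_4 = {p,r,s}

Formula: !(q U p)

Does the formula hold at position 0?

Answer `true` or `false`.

s_0={p,r}: !(q U p)=False (q U p)=True q=False p=True
s_1={p,r,s}: !(q U p)=False (q U p)=True q=False p=True
s_2={p}: !(q U p)=False (q U p)=True q=False p=True
s_3={p,q,s}: !(q U p)=False (q U p)=True q=True p=True
s_4={p,r,s}: !(q U p)=False (q U p)=True q=False p=True

Answer: false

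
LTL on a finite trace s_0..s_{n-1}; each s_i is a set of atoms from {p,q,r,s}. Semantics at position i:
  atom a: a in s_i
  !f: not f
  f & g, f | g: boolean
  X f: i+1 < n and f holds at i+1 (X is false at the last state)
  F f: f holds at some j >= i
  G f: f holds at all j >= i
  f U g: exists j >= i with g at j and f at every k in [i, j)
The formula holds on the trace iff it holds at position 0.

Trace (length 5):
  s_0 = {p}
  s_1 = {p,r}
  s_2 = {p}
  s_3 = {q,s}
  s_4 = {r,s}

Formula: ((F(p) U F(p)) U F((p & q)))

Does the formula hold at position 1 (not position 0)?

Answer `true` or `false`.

Answer: false

Derivation:
s_0={p}: ((F(p) U F(p)) U F((p & q)))=False (F(p) U F(p))=True F(p)=True p=True F((p & q))=False (p & q)=False q=False
s_1={p,r}: ((F(p) U F(p)) U F((p & q)))=False (F(p) U F(p))=True F(p)=True p=True F((p & q))=False (p & q)=False q=False
s_2={p}: ((F(p) U F(p)) U F((p & q)))=False (F(p) U F(p))=True F(p)=True p=True F((p & q))=False (p & q)=False q=False
s_3={q,s}: ((F(p) U F(p)) U F((p & q)))=False (F(p) U F(p))=False F(p)=False p=False F((p & q))=False (p & q)=False q=True
s_4={r,s}: ((F(p) U F(p)) U F((p & q)))=False (F(p) U F(p))=False F(p)=False p=False F((p & q))=False (p & q)=False q=False
Evaluating at position 1: result = False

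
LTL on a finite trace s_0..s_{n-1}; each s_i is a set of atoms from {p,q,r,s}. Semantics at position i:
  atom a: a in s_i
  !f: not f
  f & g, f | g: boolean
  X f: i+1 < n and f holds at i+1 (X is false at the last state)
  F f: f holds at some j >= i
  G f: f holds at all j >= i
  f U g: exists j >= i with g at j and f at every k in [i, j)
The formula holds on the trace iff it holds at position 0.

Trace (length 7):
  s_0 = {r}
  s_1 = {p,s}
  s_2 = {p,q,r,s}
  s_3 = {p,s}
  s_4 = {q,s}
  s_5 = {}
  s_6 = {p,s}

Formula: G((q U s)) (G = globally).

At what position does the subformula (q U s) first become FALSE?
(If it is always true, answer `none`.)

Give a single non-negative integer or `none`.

Answer: 0

Derivation:
s_0={r}: (q U s)=False q=False s=False
s_1={p,s}: (q U s)=True q=False s=True
s_2={p,q,r,s}: (q U s)=True q=True s=True
s_3={p,s}: (q U s)=True q=False s=True
s_4={q,s}: (q U s)=True q=True s=True
s_5={}: (q U s)=False q=False s=False
s_6={p,s}: (q U s)=True q=False s=True
G((q U s)) holds globally = False
First violation at position 0.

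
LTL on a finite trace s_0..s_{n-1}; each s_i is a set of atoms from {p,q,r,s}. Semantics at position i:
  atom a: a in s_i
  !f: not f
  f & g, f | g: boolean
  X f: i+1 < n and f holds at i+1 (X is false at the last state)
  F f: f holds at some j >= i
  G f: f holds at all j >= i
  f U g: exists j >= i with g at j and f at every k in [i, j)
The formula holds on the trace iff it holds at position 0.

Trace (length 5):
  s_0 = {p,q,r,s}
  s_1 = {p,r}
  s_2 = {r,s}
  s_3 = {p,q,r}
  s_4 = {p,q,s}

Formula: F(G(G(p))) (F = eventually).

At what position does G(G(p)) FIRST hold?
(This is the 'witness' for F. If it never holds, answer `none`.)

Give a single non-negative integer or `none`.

Answer: 3

Derivation:
s_0={p,q,r,s}: G(G(p))=False G(p)=False p=True
s_1={p,r}: G(G(p))=False G(p)=False p=True
s_2={r,s}: G(G(p))=False G(p)=False p=False
s_3={p,q,r}: G(G(p))=True G(p)=True p=True
s_4={p,q,s}: G(G(p))=True G(p)=True p=True
F(G(G(p))) holds; first witness at position 3.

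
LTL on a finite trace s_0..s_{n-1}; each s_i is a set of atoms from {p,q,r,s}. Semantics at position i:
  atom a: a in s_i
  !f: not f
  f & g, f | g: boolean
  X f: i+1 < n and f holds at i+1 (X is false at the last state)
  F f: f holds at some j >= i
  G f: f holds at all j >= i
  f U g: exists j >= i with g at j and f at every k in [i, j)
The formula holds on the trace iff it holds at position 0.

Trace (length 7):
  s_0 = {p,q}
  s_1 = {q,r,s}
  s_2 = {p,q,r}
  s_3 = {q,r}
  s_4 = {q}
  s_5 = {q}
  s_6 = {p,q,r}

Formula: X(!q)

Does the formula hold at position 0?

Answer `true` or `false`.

s_0={p,q}: X(!q)=False !q=False q=True
s_1={q,r,s}: X(!q)=False !q=False q=True
s_2={p,q,r}: X(!q)=False !q=False q=True
s_3={q,r}: X(!q)=False !q=False q=True
s_4={q}: X(!q)=False !q=False q=True
s_5={q}: X(!q)=False !q=False q=True
s_6={p,q,r}: X(!q)=False !q=False q=True

Answer: false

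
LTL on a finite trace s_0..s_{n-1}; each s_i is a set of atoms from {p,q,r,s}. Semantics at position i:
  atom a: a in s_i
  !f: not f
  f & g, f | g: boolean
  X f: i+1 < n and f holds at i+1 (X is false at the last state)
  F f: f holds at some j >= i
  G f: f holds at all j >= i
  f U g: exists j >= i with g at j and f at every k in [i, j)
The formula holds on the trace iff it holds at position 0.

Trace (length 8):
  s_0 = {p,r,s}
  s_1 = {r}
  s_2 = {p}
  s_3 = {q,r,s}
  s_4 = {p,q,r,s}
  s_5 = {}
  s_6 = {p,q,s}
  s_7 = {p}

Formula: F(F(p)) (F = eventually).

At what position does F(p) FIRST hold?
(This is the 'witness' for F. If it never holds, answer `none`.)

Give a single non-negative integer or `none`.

s_0={p,r,s}: F(p)=True p=True
s_1={r}: F(p)=True p=False
s_2={p}: F(p)=True p=True
s_3={q,r,s}: F(p)=True p=False
s_4={p,q,r,s}: F(p)=True p=True
s_5={}: F(p)=True p=False
s_6={p,q,s}: F(p)=True p=True
s_7={p}: F(p)=True p=True
F(F(p)) holds; first witness at position 0.

Answer: 0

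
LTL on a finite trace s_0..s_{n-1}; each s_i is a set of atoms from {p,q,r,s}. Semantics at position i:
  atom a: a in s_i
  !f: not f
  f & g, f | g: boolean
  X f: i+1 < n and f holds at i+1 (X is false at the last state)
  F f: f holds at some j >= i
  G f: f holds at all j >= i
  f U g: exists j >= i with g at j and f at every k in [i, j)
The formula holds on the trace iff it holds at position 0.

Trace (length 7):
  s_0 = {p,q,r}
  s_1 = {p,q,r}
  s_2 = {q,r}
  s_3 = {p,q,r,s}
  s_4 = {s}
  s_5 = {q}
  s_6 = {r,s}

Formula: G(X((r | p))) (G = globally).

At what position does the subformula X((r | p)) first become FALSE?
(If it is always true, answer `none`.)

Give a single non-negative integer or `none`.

Answer: 3

Derivation:
s_0={p,q,r}: X((r | p))=True (r | p)=True r=True p=True
s_1={p,q,r}: X((r | p))=True (r | p)=True r=True p=True
s_2={q,r}: X((r | p))=True (r | p)=True r=True p=False
s_3={p,q,r,s}: X((r | p))=False (r | p)=True r=True p=True
s_4={s}: X((r | p))=False (r | p)=False r=False p=False
s_5={q}: X((r | p))=True (r | p)=False r=False p=False
s_6={r,s}: X((r | p))=False (r | p)=True r=True p=False
G(X((r | p))) holds globally = False
First violation at position 3.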